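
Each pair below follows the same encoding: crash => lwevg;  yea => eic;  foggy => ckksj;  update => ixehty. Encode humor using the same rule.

The output letters match the input read backwards, each shifted +4: crash reversed is hsarc. The word is reversed, then every letter is shifted forward by 4.
On humor: reverse → romuh; then shift: r+4=v, o+4=s, m+4=q, u+4=y, h+4=l.

vsqyl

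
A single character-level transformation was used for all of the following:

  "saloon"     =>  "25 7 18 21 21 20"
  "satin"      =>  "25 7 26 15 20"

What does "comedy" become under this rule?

9 21 19 11 10 31

s is letter #19 and maps to 25: an offset of 6. Each letter is replaced by its alphabet position (a=1..z=26) + 6.
On comedy: c=3→9, o=15→21, m=13→19, e=5→11, d=4→10, y=25→31.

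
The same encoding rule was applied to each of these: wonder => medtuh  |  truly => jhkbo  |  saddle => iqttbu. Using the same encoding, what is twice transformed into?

jmysu

Each letter is shifted forward by 16 in the alphabet (a Caesar shift of +16).
For twice: t+16=j, w+16=m, i+16=y, c+16=s, e+16=u.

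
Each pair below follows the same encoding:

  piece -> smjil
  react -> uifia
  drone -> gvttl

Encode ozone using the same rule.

rdttl

Letter i (0-indexed) is shifted by i+3, so successive shifts are 3, 4, 5, ….
For ozone: o+3=r, z+4=d, o+5=t, n+6=t, e+7=l.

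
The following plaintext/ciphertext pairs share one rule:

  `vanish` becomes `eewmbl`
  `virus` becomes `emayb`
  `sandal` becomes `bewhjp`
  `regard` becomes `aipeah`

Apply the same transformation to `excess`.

nblibw

The shifts repeat in a cycle of length 2: positions 0,1,… shift by +9, +4, then the pattern repeats.
Applying it to excess: e+9=n, x+4=b, c+9=l, e+4=i, s+9=b, s+4=w.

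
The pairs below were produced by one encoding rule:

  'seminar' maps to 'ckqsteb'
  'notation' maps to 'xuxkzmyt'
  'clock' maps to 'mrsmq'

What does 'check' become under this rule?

Shifts by position in seminar: pos 0: s→c (+10), pos 1: e→k (+6), pos 2: m→q (+4), pos 3: i→s (+10), pos 4: n→t (+6), pos 5: a→e (+4) — repeating every 3. A repeating key of period 3 is used — shifts +10, +6, +4 over and over.
On check: c+10=m, h+6=n, e+4=i, c+10=m, k+6=q.

mnimq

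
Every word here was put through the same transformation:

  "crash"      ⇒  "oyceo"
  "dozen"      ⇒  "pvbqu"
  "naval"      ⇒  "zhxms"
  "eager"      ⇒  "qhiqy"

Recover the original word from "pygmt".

dream

Shifts by position in crash: pos 0: c→o (+12), pos 1: r→y (+7), pos 2: a→c (+2), pos 3: s→e (+12), pos 4: h→o (+7) — repeating every 3. The shifts repeat in a cycle of length 3: positions 0,1,… shift by +12, +7, +2, then the pattern repeats.
Reversing it on pygmt: p−12=d, y−7=r, g−2=e, m−12=a, t−7=m.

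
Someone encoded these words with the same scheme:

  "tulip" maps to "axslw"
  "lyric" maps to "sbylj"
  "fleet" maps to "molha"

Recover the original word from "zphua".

Shifts by position in tulip: pos 0: t→a (+7), pos 1: u→x (+3), pos 2: l→s (+7), pos 3: i→l (+3) — repeating every 2. The shifts repeat in a cycle of length 2: positions 0,1,… shift by +7, +3, then the pattern repeats.
Reversing it on zphua: z−7=s, p−3=m, h−7=a, u−3=r, a−7=t.

smart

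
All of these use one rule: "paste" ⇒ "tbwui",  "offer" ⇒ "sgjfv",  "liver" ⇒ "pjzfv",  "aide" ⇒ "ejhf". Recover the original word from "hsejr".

drain

The shifts repeat in a cycle of length 2: positions 0,1,… shift by +4, +1, then the pattern repeats.
Reversing it on hsejr: h−4=d, s−1=r, e−4=a, j−1=i, r−4=n.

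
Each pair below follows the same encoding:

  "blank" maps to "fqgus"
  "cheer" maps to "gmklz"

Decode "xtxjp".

In blank: b→f is +4, l→q is +5, a→g is +6, n→u is +7 — the shift increases by 1 each position. Letter i (0-indexed) is shifted by i+4, so successive shifts are 4, 5, 6, ….
Decoding xtxjp: x−4=t, t−5=o, x−6=r, j−7=c, p−8=h.

torch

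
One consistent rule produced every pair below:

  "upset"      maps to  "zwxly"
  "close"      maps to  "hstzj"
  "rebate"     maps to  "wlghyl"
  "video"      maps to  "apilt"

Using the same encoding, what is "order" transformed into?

tyilw

Shifts by position in upset: pos 0: u→z (+5), pos 1: p→w (+7), pos 2: s→x (+5), pos 3: e→l (+7) — repeating every 2. It's a Vigenère-style cipher with numeric key [5,7]: position i shifts by key[i mod 2].
Applying it to order: o+5=t, r+7=y, d+5=i, e+7=l, r+5=w.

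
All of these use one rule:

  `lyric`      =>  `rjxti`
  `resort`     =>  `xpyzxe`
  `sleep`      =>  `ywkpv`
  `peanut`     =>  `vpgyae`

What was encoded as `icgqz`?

craft

A repeating key of period 2 is used — shifts +6, +11 over and over.
Decoding icgqz: i−6=c, c−11=r, g−6=a, q−11=f, z−6=t.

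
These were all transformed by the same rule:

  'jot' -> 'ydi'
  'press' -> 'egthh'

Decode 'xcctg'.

Compare letters: j→y is +15, o→d is +15, t→i is +15 — a constant shift. It's a constant shift of +15 (ROT15).
Undoing it on xcctg: x−15=i, c−15=n, c−15=n, t−15=e, g−15=r.

inner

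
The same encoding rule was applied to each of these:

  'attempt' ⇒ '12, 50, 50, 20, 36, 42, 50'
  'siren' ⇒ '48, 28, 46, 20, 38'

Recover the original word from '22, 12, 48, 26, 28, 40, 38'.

fashion

a(#1)→12 and t(#20)→50: differences scale by 2, so n = 2·pos + 10. Each letter becomes 2×(its alphabet position, a=1..z=26) + 10.
Undoing it on 22, 12, 48, 26, 28, 40, 38: 22→(22−10)÷2=6=f, 12→(12−10)÷2=1=a, 48→(48−10)÷2=19=s, 26→(26−10)÷2=8=h, 28→(28−10)÷2=9=i, 40→(40−10)÷2=15=o, 38→(38−10)÷2=14=n.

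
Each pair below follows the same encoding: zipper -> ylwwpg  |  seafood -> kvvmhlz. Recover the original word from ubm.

The output letters match the input read backwards, each shifted +7: zipper reversed is reppiz. Read the word backwards and shift each letter +7.
Decoding ubm: shift back: u−7=n, b−7=u, m−7=f → nuf; then reverse → fun.

fun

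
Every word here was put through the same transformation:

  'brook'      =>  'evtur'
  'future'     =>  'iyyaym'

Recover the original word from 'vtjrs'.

spell

In brook: b→e is +3, r→v is +4, o→t is +5, o→u is +6 — the shift increases by 1 each position. Each letter shifts forward by (position + 3), i.e. 3, 4, 5, … — the shift grows by one for each successive letter.
Reversing it on vtjrs: v−3=s, t−4=p, j−5=e, r−6=l, s−7=l.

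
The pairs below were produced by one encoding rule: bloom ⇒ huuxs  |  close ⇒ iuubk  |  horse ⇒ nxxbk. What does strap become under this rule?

Shifts by position in bloom: pos 0: b→h (+6), pos 1: l→u (+9), pos 2: o→u (+6), pos 3: o→x (+9) — repeating every 2. It's a Vigenère-style cipher with numeric key [6,9]: position i shifts by key[i mod 2].
Applying it to strap: s+6=y, t+9=c, r+6=x, a+9=j, p+6=v.

ycxjv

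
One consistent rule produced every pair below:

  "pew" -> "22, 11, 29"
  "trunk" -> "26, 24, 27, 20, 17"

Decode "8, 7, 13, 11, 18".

p is letter #16 and maps to 22: an offset of 6. The number is (letter's place in the alphabet, a=1) + 6.
Decoding 8, 7, 13, 11, 18: 8→(8−6)÷1=2=b, 7→(7−6)÷1=1=a, 13→(13−6)÷1=7=g, 11→(11−6)÷1=5=e, 18→(18−6)÷1=12=l.

bagel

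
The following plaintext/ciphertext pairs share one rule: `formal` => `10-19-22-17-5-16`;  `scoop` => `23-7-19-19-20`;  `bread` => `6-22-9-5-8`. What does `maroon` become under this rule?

Letters become their 1-based position plus 4 (so a→5, b→6, …).
Applying it to maroon: m=13→17, a=1→5, r=18→22, o=15→19, o=15→19, n=14→18.

17-5-22-19-19-18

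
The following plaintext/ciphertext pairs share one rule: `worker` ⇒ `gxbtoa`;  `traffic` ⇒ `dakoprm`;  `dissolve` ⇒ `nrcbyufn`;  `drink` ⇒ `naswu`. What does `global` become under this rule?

Shifts by position in worker: pos 0: w→g (+10), pos 1: o→x (+9), pos 2: r→b (+10), pos 3: k→t (+9) — repeating every 2. It's a Vigenère-style cipher with numeric key [10,9]: position i shifts by key[i mod 2].
For global: g+10=q, l+9=u, o+10=y, b+9=k, a+10=k, l+9=u.

quykku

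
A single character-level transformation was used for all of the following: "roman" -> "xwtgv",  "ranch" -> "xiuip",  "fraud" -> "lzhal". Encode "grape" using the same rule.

mzhvm

A repeating key of period 3 is used — shifts +6, +8, +7 over and over.
On grape: g+6=m, r+8=z, a+7=h, p+6=v, e+8=m.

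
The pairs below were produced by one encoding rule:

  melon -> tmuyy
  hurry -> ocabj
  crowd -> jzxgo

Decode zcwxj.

sunny

In melon: m→t is +7, e→m is +8, l→u is +9, o→y is +10 — the shift increases by 1 each position. The shift increases by 1 at each position, starting from +7: 7, 8, 9, ….
Reversing it on zcwxj: z−7=s, c−8=u, w−9=n, x−10=n, j−11=y.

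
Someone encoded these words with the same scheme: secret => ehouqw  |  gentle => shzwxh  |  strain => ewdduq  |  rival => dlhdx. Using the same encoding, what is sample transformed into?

Shifts by position in secret: pos 0: s→e (+12), pos 1: e→h (+3), pos 2: c→o (+12), pos 3: r→u (+3) — repeating every 2. It's a Vigenère-style cipher with numeric key [12,3]: position i shifts by key[i mod 2].
For sample: s+12=e, a+3=d, m+12=y, p+3=s, l+12=x, e+3=h.

edysxh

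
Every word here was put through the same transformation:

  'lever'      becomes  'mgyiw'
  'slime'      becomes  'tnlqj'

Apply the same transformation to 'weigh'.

In lever: l→m is +1, e→g is +2, v→y is +3, e→i is +4 — the shift increases by 1 each position. Letter i (0-indexed) is shifted by i+1, so successive shifts are 1, 2, 3, ….
On weigh: w+1=x, e+2=g, i+3=l, g+4=k, h+5=m.

xglkm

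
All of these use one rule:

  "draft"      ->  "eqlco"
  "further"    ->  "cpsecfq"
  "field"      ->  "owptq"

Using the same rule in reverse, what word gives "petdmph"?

The output letters match the input read backwards, each shifted +11: draft reversed is tfard. Two steps: reverse the string, then apply a Caesar shift of +11.
Decoding petdmph: shift back: p−11=e, e−11=t, t−11=i, d−11=s, m−11=b, p−11=e, h−11=w → etisbew; then reverse → website.

website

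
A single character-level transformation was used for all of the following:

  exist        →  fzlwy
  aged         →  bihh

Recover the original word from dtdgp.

Letter i (0-indexed) is shifted by i+1, so successive shifts are 1, 2, 3, ….
Decoding dtdgp: d−1=c, t−2=r, d−3=a, g−4=c, p−5=k.

crack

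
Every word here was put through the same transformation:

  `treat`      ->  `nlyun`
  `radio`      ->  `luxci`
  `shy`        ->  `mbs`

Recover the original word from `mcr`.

six

Compare letters: t→n is +20, r→l is +20, e→y is +20 — a constant shift. Each letter is shifted forward by 20 in the alphabet (a Caesar shift of +20).
Decoding mcr: m−20=s, c−20=i, r−20=x.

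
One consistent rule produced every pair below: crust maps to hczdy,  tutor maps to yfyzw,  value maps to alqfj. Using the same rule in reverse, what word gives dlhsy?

yacht

Shifts by position in crust: pos 0: c→h (+5), pos 1: r→c (+11), pos 2: u→z (+5), pos 3: s→d (+11) — repeating every 2. A repeating key of period 2 is used — shifts +5, +11 over and over.
Reversing it on dlhsy: d−5=y, l−11=a, h−5=c, s−11=h, y−5=t.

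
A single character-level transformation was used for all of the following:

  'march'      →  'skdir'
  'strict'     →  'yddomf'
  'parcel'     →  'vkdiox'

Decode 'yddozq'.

Shifts by position in march: pos 0: m→s (+6), pos 1: a→k (+10), pos 2: r→d (+12), pos 3: c→i (+6), pos 4: h→r (+10) — repeating every 3. A repeating key of period 3 is used — shifts +6, +10, +12 over and over.
Decoding yddozq: y−6=s, d−10=t, d−12=r, o−6=i, z−10=p, q−12=e.

stripe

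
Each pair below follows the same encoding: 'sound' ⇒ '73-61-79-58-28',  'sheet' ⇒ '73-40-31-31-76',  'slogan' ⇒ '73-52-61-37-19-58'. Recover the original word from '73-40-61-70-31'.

shore

s(#19)→73 and o(#15)→61: differences scale by 3, so n = 3·pos + 16. The formula is n = 3×(alphabet index, a=1) + 16.
Decoding 73-40-61-70-31: 73→(73−16)÷3=19=s, 40→(40−16)÷3=8=h, 61→(61−16)÷3=15=o, 70→(70−16)÷3=18=r, 31→(31−16)÷3=5=e.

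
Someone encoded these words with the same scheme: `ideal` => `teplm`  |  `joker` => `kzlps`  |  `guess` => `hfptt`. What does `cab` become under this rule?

The shift depends on letter class: consonant d→e is +1, but vowel i→t is +11. Vowels shift forward by 11 and consonants shift forward by 1.
Applying it to cab: c(cons)+1=d, a(vowel)+11=l, b(cons)+1=c.

dlc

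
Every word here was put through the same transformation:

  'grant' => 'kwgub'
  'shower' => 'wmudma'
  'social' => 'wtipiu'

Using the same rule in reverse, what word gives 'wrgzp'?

Letter i (0-indexed) is shifted by i+4, so successive shifts are 4, 5, 6, ….
Decoding wrgzp: w−4=s, r−5=m, g−6=a, z−7=s, p−8=h.

smash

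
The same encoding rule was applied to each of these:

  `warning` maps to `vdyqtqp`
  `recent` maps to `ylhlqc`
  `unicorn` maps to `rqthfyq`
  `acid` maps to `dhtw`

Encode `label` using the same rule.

mdslm

This is an affine cipher: with a=0,…,z=25, each position x becomes (15x+3) mod 26.
On label: l(11)→15·11+3≡12=m; a(0)→15·0+3≡3=d; b(1)→15·1+3≡18=s; e(4)→15·4+3≡11=l; l(11)→15·11+3≡12=m (all mod 26).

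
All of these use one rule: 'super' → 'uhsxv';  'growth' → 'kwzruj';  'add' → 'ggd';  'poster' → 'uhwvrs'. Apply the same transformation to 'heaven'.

qhydhk

The output letters match the input read backwards, each shifted +3: super reversed is repus. The word is reversed, then every letter is shifted forward by 3.
Applying it to heaven: reverse → nevaeh; then shift: n+3=q, e+3=h, v+3=y, a+3=d, e+3=h, h+3=k.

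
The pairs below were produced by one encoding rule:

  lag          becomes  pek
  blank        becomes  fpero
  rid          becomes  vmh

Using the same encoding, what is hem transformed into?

Compare letters: l→p is +4, a→e is +4, g→k is +4 — a constant shift. Every letter moves 4 places later in the alphabet, wrapping around z→a.
Applying it to hem: h+4=l, e+4=i, m+4=q.

liq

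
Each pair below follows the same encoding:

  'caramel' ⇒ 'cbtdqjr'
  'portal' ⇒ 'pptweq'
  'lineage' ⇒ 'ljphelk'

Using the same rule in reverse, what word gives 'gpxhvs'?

The shift increases by 1 at each position, starting from +0: 0, 1, 2, ….
Decoding gpxhvs: g−0=g, p−1=o, x−2=v, h−3=e, v−4=r, s−5=n.

govern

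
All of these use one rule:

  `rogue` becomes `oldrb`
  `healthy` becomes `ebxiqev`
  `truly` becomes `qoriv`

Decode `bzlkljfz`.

economic

Compare letters: r→o is +23, o→l is +23, g→d is +23 — a constant shift. It's a constant shift of +23 (ROT23).
Undoing it on bzlkljfz: b−23=e, z−23=c, l−23=o, k−23=n, l−23=o, j−23=m, f−23=i, z−23=c.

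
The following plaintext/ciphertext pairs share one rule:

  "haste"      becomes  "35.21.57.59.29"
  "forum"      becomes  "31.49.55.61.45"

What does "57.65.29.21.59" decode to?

h(#8)→35 and a(#1)→21: differences scale by 2, so n = 2·pos + 19. With a=1..z=26, the number is 2·pos + 19.
Decoding 57.65.29.21.59: 57→(57−19)÷2=19=s, 65→(65−19)÷2=23=w, 29→(29−19)÷2=5=e, 21→(21−19)÷2=1=a, 59→(59−19)÷2=20=t.

sweat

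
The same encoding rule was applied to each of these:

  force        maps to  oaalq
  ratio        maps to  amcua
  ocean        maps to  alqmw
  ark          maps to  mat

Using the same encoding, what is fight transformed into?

The shift depends on letter class: consonant f→o is +9, but vowel o→a is +12. Two shifts are in play — +12 for a/e/i/o/u, +9 for every other letter.
Applying it to fight: f(cons)+9=o, i(vowel)+12=u, g(cons)+9=p, h(cons)+9=q, t(cons)+9=c.

oupqc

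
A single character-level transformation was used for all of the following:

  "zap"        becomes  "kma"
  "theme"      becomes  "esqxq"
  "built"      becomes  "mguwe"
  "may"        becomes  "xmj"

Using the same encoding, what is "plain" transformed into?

awmuy

Two shifts are in play — +12 for a/e/i/o/u, +11 for every other letter.
Applying it to plain: p(cons)+11=a, l(cons)+11=w, a(vowel)+12=m, i(vowel)+12=u, n(cons)+11=y.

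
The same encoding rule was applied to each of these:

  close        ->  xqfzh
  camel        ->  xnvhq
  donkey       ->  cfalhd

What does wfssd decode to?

c(2)→x(23) and l(11)→q(16) fit y≡5x+13 (mod 26); the inverse of 5 mod 26 is 21. Treating letters as 0–25, the rule is x ↦ 5x + 13 (mod 26).
Undoing it on wfssd: w(22)→21·(22−13)≡7=h; f(5)→21·(5−13)≡14=o; s(18)→21·(18−13)≡1=b; s(18)→21·(18−13)≡1=b; d(3)→21·(3−13)≡24=y (all mod 26).

hobby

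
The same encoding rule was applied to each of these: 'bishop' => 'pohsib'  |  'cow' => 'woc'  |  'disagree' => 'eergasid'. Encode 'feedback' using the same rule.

The word is simply reversed.
For feedback: reverse → kcabdeef.

kcabdeef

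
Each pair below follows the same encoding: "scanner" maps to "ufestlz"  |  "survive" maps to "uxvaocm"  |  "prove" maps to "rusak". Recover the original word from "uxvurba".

Each letter shifts forward by (position + 2), i.e. 2, 3, 4, … — the shift grows by one for each successive letter.
Undoing it on uxvurba: u−2=s, x−3=u, v−4=r, u−5=p, r−6=l, b−7=u, a−8=s.

surplus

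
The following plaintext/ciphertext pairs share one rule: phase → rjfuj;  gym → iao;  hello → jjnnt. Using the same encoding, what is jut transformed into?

lzv

Vowels shift forward by 5 and consonants shift forward by 2.
Applying it to jut: j(cons)+2=l, u(vowel)+5=z, t(cons)+2=v.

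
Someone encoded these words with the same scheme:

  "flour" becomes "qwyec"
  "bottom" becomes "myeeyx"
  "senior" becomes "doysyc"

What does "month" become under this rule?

xyyes

The shift depends on letter class: consonant f→q is +11, but vowel o→y is +10. Two shifts are in play — +10 for a/e/i/o/u, +11 for every other letter.
Applying it to month: m(cons)+11=x, o(vowel)+10=y, n(cons)+11=y, t(cons)+11=e, h(cons)+11=s.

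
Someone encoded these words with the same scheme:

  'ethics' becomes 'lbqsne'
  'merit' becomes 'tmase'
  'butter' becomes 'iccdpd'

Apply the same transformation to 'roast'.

ywjce

In ethics: e→l is +7, t→b is +8, h→q is +9, i→s is +10 — the shift increases by 1 each position. Each letter shifts forward by (position + 7), i.e. 7, 8, 9, … — the shift grows by one for each successive letter.
Applying it to roast: r+7=y, o+8=w, a+9=j, s+10=c, t+11=e.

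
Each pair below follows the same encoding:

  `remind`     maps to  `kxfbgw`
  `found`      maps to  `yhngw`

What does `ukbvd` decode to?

Compare letters: r→k is +19, e→x is +19, m→f is +19 — a constant shift. It's a constant shift of +19 (ROT19).
Reversing it on ukbvd: u−19=b, k−19=r, b−19=i, v−19=c, d−19=k.

brick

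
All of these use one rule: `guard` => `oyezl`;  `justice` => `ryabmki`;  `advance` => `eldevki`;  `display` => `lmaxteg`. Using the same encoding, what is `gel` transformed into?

The shift depends on letter class: consonant g→o is +8, but vowel u→y is +4. The rule splits by letter class: vowels +4, consonants +8.
For gel: g(cons)+8=o, e(vowel)+4=i, l(cons)+8=t.

oit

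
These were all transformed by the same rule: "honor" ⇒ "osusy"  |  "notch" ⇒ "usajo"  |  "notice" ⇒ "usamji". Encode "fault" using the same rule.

The shift depends on letter class: consonant h→o is +7, but vowel o→s is +4. Vowels shift forward by 4 and consonants shift forward by 7.
For fault: f(cons)+7=m, a(vowel)+4=e, u(vowel)+4=y, l(cons)+7=s, t(cons)+7=a.

meysa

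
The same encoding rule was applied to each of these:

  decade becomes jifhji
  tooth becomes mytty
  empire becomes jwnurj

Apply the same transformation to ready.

difjw

The output letters match the input read backwards, each shifted +5: decade reversed is edaced. The word is reversed, then every letter is shifted forward by 5.
For ready: reverse → ydaer; then shift: y+5=d, d+5=i, a+5=f, e+5=j, r+5=w.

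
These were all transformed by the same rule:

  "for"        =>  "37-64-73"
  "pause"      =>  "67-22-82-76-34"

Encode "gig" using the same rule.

40-46-40

f(#6)→37 and o(#15)→64: differences scale by 3, so n = 3·pos + 19. The formula is n = 3×(alphabet index, a=1) + 19.
On gig: g=7→40, i=9→46, g=7→40.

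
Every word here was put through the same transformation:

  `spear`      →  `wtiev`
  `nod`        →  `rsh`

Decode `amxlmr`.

Every letter moves 4 places later in the alphabet, wrapping around z→a.
Undoing it on amxlmr: a−4=w, m−4=i, x−4=t, l−4=h, m−4=i, r−4=n.

within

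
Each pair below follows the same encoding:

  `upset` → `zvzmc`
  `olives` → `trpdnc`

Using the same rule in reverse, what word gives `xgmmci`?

safety

Each letter shifts forward by (position + 5), i.e. 5, 6, 7, … — the shift grows by one for each successive letter.
Decoding xgmmci: x−5=s, g−6=a, m−7=f, m−8=e, c−9=t, i−10=y.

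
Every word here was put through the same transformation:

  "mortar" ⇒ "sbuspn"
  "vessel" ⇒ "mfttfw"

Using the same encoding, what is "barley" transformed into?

The output letters match the input read backwards, each shifted +1: mortar reversed is ratrom. Two steps: reverse the string, then apply a Caesar shift of +1.
On barley: reverse → yelrab; then shift: y+1=z, e+1=f, l+1=m, r+1=s, a+1=b, b+1=c.

zfmsbc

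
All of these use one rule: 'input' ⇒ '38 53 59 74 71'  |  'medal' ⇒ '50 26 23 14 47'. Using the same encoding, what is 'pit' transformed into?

i(#9)→38 and n(#14)→53: differences scale by 3, so n = 3·pos + 11. Each letter becomes 3×(its alphabet position, a=1..z=26) + 11.
Applying it to pit: p=16→59, i=9→38, t=20→71.

59 38 71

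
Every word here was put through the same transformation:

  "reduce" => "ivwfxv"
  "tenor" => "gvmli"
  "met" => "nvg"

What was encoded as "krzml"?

piano

Each pair mirrors across the alphabet (r↔i, e↔v, d↔w): positions sum to 25. Letters are reflected about the middle of the alphabet (position → 25−position): Atbash.
Reversing it on krzml: k↔p, r↔i, z↔a, m↔n, l↔o.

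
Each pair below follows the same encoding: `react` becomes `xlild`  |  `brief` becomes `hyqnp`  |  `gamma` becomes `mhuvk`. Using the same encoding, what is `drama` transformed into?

jyivk

In react: r→x is +6, e→l is +7, a→i is +8, c→l is +9 — the shift increases by 1 each position. Letter i (0-indexed) is shifted by i+6, so successive shifts are 6, 7, 8, ….
For drama: d+6=j, r+7=y, a+8=i, m+9=v, a+10=k.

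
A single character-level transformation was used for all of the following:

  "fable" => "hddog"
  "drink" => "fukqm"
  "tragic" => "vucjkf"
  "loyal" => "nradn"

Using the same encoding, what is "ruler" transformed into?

txnht

Shifts by position in fable: pos 0: f→h (+2), pos 1: a→d (+3), pos 2: b→d (+2), pos 3: l→o (+3) — repeating every 2. The shifts repeat in a cycle of length 2: positions 0,1,… shift by +2, +3, then the pattern repeats.
Applying it to ruler: r+2=t, u+3=x, l+2=n, e+3=h, r+2=t.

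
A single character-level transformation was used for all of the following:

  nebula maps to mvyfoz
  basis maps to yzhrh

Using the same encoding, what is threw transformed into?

gsivd

Letters are reflected about the middle of the alphabet (position → 25−position): Atbash.
For threw: t↔g, h↔s, r↔i, e↔v, w↔d.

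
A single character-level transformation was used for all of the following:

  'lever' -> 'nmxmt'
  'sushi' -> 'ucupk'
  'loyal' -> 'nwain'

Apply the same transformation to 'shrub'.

uptcd

Shifts by position in lever: pos 0: l→n (+2), pos 1: e→m (+8), pos 2: v→x (+2), pos 3: e→m (+8) — repeating every 2. The shifts repeat in a cycle of length 2: positions 0,1,… shift by +2, +8, then the pattern repeats.
For shrub: s+2=u, h+8=p, r+2=t, u+8=c, b+2=d.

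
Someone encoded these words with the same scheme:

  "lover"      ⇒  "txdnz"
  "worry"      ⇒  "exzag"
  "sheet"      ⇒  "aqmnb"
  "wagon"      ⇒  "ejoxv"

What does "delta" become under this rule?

lntci

Shifts by position in lover: pos 0: l→t (+8), pos 1: o→x (+9), pos 2: v→d (+8), pos 3: e→n (+9) — repeating every 2. The shifts repeat in a cycle of length 2: positions 0,1,… shift by +8, +9, then the pattern repeats.
On delta: d+8=l, e+9=n, l+8=t, t+9=c, a+8=i.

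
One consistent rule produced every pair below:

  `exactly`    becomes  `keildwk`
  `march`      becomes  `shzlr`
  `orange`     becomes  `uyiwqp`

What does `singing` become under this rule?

ypvpsys

In exactly: e→k is +6, x→e is +7, a→i is +8, c→l is +9 — the shift increases by 1 each position. Letter i (0-indexed) is shifted by i+6, so successive shifts are 6, 7, 8, ….
Applying it to singing: s+6=y, i+7=p, n+8=v, g+9=p, i+10=s, n+11=y, g+12=s.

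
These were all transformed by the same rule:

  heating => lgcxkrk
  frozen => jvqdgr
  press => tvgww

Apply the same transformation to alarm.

The shift depends on letter class: consonant h→l is +4, but vowel e→g is +2. The rule splits by letter class: vowels +2, consonants +4.
Applying it to alarm: a(vowel)+2=c, l(cons)+4=p, a(vowel)+2=c, r(cons)+4=v, m(cons)+4=q.

cpcvq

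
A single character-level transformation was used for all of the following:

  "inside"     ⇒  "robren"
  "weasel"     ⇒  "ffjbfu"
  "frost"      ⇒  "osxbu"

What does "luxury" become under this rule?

uvgdsh

Shifts by position in inside: pos 0: i→r (+9), pos 1: n→o (+1), pos 2: s→b (+9), pos 3: i→r (+9), pos 4: d→e (+1), pos 5: e→n (+9) — repeating every 3. It's a Vigenère-style cipher with numeric key [9,1,9]: position i shifts by key[i mod 3].
For luxury: l+9=u, u+1=v, x+9=g, u+9=d, r+1=s, y+9=h.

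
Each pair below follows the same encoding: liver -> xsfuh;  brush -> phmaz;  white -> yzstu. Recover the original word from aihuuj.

screen

This is an affine cipher: with a=0,…,z=25, each position x becomes (19x+22) mod 26.
Reversing it on aihuuj: a(0)→11·(0−22)≡18=s; i(8)→11·(8−22)≡2=c; h(7)→11·(7−22)≡17=r; u(20)→11·(20−22)≡4=e; u(20)→11·(20−22)≡4=e; j(9)→11·(9−22)≡13=n (all mod 26).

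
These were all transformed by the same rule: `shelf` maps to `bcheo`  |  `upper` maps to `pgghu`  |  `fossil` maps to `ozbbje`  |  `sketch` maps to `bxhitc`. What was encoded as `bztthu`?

s(18)→b(1) and h(7)→c(2) fit y≡7x+5 (mod 26); the inverse of 7 mod 26 is 15. Each letter's alphabet position (a=0..z=25) is mapped through 7·x+5 mod 26 — an affine cipher.
Decoding bztthu: b(1)→15·(1−5)≡18=s; z(25)→15·(25−5)≡14=o; t(19)→15·(19−5)≡2=c; t(19)→15·(19−5)≡2=c; h(7)→15·(7−5)≡4=e; u(20)→15·(20−5)≡17=r (all mod 26).

soccer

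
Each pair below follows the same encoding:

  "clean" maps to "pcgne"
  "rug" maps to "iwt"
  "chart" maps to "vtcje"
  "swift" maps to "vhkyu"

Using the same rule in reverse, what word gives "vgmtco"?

market

The output letters match the input read backwards, each shifted +2: clean reversed is naelc. The word is reversed, then every letter is shifted forward by 2.
Undoing it on vgmtco: shift back: v−2=t, g−2=e, m−2=k, t−2=r, c−2=a, o−2=m → tekram; then reverse → market.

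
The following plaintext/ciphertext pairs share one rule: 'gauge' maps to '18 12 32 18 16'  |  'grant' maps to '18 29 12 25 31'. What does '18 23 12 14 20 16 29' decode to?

g is letter #7 and maps to 18: an offset of 11. The number is (letter's place in the alphabet, a=1) + 11.
Decoding 18 23 12 14 20 16 29: 18→(18−11)÷1=7=g, 23→(23−11)÷1=12=l, 12→(12−11)÷1=1=a, 14→(14−11)÷1=3=c, 20→(20−11)÷1=9=i, 16→(16−11)÷1=5=e, 29→(29−11)÷1=18=r.

glacier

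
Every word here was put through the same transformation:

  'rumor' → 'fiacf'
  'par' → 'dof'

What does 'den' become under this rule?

Compare letters: r→f is +14, u→i is +14, m→a is +14 — a constant shift. This is a Caesar cipher with shift 14.
On den: d+14=r, e+14=s, n+14=b.

rsb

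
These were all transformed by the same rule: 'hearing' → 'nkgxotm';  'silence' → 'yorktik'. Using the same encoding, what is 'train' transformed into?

Compare letters: h→n is +6, e→k is +6, a→g is +6 — a constant shift. Every letter moves 6 places later in the alphabet, wrapping around z→a.
For train: t+6=z, r+6=x, a+6=g, i+6=o, n+6=t.

zxgot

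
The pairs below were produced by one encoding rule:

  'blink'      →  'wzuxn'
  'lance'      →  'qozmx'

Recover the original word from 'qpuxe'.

The output letters match the input read backwards, each shifted +12: blink reversed is knilb. Read the word backwards and shift each letter +12.
Decoding qpuxe: shift back: q−12=e, p−12=d, u−12=i, x−12=l, e−12=s → edils; then reverse → slide.

slide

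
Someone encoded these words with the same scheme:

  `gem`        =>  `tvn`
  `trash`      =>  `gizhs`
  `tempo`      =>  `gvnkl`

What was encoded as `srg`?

Each pair mirrors across the alphabet (g↔t, e↔v, m↔n): positions sum to 25. Letters are reflected about the middle of the alphabet (position → 25−position): Atbash.
Undoing it on srg: s↔h, r↔i, g↔t.

hit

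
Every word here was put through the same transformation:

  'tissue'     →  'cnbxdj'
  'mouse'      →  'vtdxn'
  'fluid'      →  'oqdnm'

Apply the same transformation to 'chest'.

Shifts by position in tissue: pos 0: t→c (+9), pos 1: i→n (+5), pos 2: s→b (+9), pos 3: s→x (+5) — repeating every 2. It's a Vigenère-style cipher with numeric key [9,5]: position i shifts by key[i mod 2].
Applying it to chest: c+9=l, h+5=m, e+9=n, s+5=x, t+9=c.

lmnxc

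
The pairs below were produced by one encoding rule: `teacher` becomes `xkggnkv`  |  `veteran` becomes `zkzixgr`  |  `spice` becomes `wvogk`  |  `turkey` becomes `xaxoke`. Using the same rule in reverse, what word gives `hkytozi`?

Shifts by position in teacher: pos 0: t→x (+4), pos 1: e→k (+6), pos 2: a→g (+6), pos 3: c→g (+4), pos 4: h→n (+6), pos 5: e→k (+6) — repeating every 3. It's a Vigenère-style cipher with numeric key [4,6,6]: position i shifts by key[i mod 3].
Reversing it on hkytozi: h−4=d, k−6=e, y−6=s, t−4=p, o−6=i, z−6=t, i−4=e.

despite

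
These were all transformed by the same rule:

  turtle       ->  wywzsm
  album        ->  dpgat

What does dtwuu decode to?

apron

The shift increases by 1 at each position, starting from +3: 3, 4, 5, ….
Reversing it on dtwuu: d−3=a, t−4=p, w−5=r, u−6=o, u−7=n.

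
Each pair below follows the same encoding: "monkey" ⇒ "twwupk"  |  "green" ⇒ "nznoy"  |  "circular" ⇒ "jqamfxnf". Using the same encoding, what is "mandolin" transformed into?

tiwnzxvb

In monkey: m→t is +7, o→w is +8, n→w is +9, k→u is +10 — the shift increases by 1 each position. Letter i (0-indexed) is shifted by i+7, so successive shifts are 7, 8, 9, ….
On mandolin: m+7=t, a+8=i, n+9=w, d+10=n, o+11=z, l+12=x, i+13=v, n+14=b.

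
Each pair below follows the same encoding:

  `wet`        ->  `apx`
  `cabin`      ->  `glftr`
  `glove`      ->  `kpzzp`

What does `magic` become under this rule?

The shift depends on letter class: consonant w→a is +4, but vowel e→p is +11. Two shifts are in play — +11 for a/e/i/o/u, +4 for every other letter.
On magic: m(cons)+4=q, a(vowel)+11=l, g(cons)+4=k, i(vowel)+11=t, c(cons)+4=g.

qlktg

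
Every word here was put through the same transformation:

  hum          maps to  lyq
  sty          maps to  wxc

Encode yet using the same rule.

This is a Caesar cipher with shift 4.
For yet: y+4=c, e+4=i, t+4=x.

cix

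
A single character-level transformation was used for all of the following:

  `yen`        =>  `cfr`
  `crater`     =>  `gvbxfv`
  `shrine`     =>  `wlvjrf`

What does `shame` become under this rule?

The shift depends on letter class: consonant y→c is +4, but vowel e→f is +1. Two shifts are in play — +1 for a/e/i/o/u, +4 for every other letter.
On shame: s(cons)+4=w, h(cons)+4=l, a(vowel)+1=b, m(cons)+4=q, e(vowel)+1=f.

wlbqf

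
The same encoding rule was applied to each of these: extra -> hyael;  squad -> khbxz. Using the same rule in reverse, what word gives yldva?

The output letters match the input read backwards, each shifted +7: extra reversed is artxe. The word is reversed, then every letter is shifted forward by 7.
Undoing it on yldva: shift back: y−7=r, l−7=e, d−7=w, v−7=o, a−7=t → rewot; then reverse → tower.

tower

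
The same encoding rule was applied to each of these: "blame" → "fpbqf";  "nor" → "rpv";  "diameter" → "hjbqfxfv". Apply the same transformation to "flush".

The shift depends on letter class: consonant b→f is +4, but vowel a→b is +1. Two shifts are in play — +1 for a/e/i/o/u, +4 for every other letter.
For flush: f(cons)+4=j, l(cons)+4=p, u(vowel)+1=v, s(cons)+4=w, h(cons)+4=l.

jpvwl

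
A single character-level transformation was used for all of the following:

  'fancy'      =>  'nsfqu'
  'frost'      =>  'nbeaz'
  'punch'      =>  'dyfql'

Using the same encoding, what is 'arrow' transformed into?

sbbew

f(5)→n(13) and a(0)→s(18) fit y≡25x+18 (mod 26); the inverse of 25 mod 26 is 25. Treating letters as 0–25, the rule is x ↦ 25x + 18 (mod 26).
For arrow: a(0)→25·0+18≡18=s; r(17)→25·17+18≡1=b; r(17)→25·17+18≡1=b; o(14)→25·14+18≡4=e; w(22)→25·22+18≡22=w (all mod 26).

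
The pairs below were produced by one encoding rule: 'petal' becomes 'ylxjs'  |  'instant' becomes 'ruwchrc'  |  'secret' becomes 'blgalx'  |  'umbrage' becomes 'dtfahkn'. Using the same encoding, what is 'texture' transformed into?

Shifts by position in petal: pos 0: p→y (+9), pos 1: e→l (+7), pos 2: t→x (+4), pos 3: a→j (+9), pos 4: l→s (+7) — repeating every 3. It's a Vigenère-style cipher with numeric key [9,7,4]: position i shifts by key[i mod 3].
For texture: t+9=c, e+7=l, x+4=b, t+9=c, u+7=b, r+4=v, e+9=n.

clbcbvn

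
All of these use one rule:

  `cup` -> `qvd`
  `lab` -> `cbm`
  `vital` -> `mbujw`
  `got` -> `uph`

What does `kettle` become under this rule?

The output letters match the input read backwards, each shifted +1: cup reversed is puc. The word is reversed, then every letter is shifted forward by 1.
On kettle: reverse → elttek; then shift: e+1=f, l+1=m, t+1=u, t+1=u, e+1=f, k+1=l.

fmuufl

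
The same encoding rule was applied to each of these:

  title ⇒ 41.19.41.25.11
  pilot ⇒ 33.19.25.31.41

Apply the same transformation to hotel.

17.31.41.11.25

Each letter becomes 2×(its alphabet position, a=1..z=26) + 1.
Applying it to hotel: h=8→17, o=15→31, t=20→41, e=5→11, l=12→25.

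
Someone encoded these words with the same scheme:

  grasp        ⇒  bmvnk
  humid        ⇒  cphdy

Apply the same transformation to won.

rji

Compare letters: g→b is +21, r→m is +21, a→v is +21 — a constant shift. Every letter moves 21 places later in the alphabet, wrapping around z→a.
On won: w+21=r, o+21=j, n+21=i.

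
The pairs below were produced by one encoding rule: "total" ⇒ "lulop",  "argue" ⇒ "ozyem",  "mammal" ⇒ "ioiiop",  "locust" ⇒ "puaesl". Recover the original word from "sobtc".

t(19)→l(11) and o(14)→u(20) fit y≡19x+14 (mod 26); the inverse of 19 mod 26 is 11. Each letter's alphabet position (a=0..z=25) is mapped through 19·x+14 mod 26 — an affine cipher.
Decoding sobtc: s(18)→11·(18−14)≡18=s; o(14)→11·(14−14)≡0=a; b(1)→11·(1−14)≡13=n; t(19)→11·(19−14)≡3=d; c(2)→11·(2−14)≡24=y (all mod 26).

sandy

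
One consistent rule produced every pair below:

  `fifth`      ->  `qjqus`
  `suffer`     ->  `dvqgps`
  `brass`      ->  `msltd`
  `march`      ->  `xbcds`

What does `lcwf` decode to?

able

Shifts by position in fifth: pos 0: f→q (+11), pos 1: i→j (+1), pos 2: f→q (+11), pos 3: t→u (+1) — repeating every 2. It's a Vigenère-style cipher with numeric key [11,1]: position i shifts by key[i mod 2].
Reversing it on lcwf: l−11=a, c−1=b, w−11=l, f−1=e.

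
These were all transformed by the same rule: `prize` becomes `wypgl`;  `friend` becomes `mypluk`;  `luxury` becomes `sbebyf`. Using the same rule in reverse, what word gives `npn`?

gig

This is a Caesar cipher with shift 7.
Reversing it on npn: n−7=g, p−7=i, n−7=g.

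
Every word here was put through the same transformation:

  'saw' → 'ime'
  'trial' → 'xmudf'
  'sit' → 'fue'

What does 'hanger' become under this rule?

The word is reversed, then every letter is shifted forward by 12.
On hanger: reverse → regnah; then shift: r+12=d, e+12=q, g+12=s, n+12=z, a+12=m, h+12=t.

dqszmt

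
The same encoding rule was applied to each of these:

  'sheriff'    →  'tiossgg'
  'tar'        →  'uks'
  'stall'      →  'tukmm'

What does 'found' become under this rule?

gyeoe

The shift depends on letter class: consonant s→t is +1, but vowel e→o is +10. Vowels shift forward by 10 and consonants shift forward by 1.
Applying it to found: f(cons)+1=g, o(vowel)+10=y, u(vowel)+10=e, n(cons)+1=o, d(cons)+1=e.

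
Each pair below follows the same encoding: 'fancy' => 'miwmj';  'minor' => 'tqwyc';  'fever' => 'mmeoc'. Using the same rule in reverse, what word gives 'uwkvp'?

In fancy: f→m is +7, a→i is +8, n→w is +9, c→m is +10 — the shift increases by 1 each position. Each letter shifts forward by (position + 7), i.e. 7, 8, 9, … — the shift grows by one for each successive letter.
Reversing it on uwkvp: u−7=n, w−8=o, k−9=b, v−10=l, p−11=e.

noble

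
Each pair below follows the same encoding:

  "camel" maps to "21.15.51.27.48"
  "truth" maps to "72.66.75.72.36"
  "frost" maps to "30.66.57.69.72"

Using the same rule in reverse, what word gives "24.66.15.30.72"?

draft

c(#3)→21 and a(#1)→15: differences scale by 3, so n = 3·pos + 12. Each letter becomes 3×(its alphabet position, a=1..z=26) + 12.
Undoing it on 24.66.15.30.72: 24→(24−12)÷3=4=d, 66→(66−12)÷3=18=r, 15→(15−12)÷3=1=a, 30→(30−12)÷3=6=f, 72→(72−12)÷3=20=t.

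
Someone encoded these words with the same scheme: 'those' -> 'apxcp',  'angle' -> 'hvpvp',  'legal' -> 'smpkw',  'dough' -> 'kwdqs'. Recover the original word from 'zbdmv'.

In those: t→a is +7, h→p is +8, o→x is +9, s→c is +10 — the shift increases by 1 each position. Each letter shifts forward by (position + 7), i.e. 7, 8, 9, … — the shift grows by one for each successive letter.
Decoding zbdmv: z−7=s, b−8=t, d−9=u, m−10=c, v−11=k.

stuck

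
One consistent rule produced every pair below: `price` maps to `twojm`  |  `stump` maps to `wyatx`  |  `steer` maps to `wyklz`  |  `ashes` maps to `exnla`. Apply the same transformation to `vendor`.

The shift increases by 1 at each position, starting from +4: 4, 5, 6, ….
For vendor: v+4=z, e+5=j, n+6=t, d+7=k, o+8=w, r+9=a.

zjtkwa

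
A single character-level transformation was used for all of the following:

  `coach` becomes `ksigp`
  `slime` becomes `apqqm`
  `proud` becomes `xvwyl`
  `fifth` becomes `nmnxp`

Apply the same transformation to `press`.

xvmwa

Shifts by position in coach: pos 0: c→k (+8), pos 1: o→s (+4), pos 2: a→i (+8), pos 3: c→g (+4) — repeating every 2. A repeating key of period 2 is used — shifts +8, +4 over and over.
Applying it to press: p+8=x, r+4=v, e+8=m, s+4=w, s+8=a.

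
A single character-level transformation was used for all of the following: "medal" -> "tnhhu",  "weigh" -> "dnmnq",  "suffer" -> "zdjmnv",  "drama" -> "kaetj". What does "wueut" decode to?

plank

Shifts by position in medal: pos 0: m→t (+7), pos 1: e→n (+9), pos 2: d→h (+4), pos 3: a→h (+7), pos 4: l→u (+9) — repeating every 3. The shifts repeat in a cycle of length 3: positions 0,1,… shift by +7, +9, +4, then the pattern repeats.
Decoding wueut: w−7=p, u−9=l, e−4=a, u−7=n, t−9=k.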